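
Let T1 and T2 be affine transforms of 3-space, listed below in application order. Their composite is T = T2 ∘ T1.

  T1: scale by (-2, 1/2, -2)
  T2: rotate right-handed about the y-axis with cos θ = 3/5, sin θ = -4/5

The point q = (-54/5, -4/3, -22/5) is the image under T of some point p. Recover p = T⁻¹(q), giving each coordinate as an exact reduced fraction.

p = (5, -8/3, -3)

T1 = [-2 0 0 0; 0 1/2 0 0; 0 0 -2 0; 0 0 0 1]
T2·T1 = [-6/5 0 8/5 0; 0 1/2 0 0; -8/5 0 -6/5 0; 0 0 0 1]
det M = 2; M⁻¹ = [-3/10 0 -2/5 0; 0 2 0 0; 2/5 0 -3/10 0; 0 0 0 1]
M⁻¹ · (-54/5, -4/3, -22/5)ᵀ = (5, -8/3, -3)ᵀ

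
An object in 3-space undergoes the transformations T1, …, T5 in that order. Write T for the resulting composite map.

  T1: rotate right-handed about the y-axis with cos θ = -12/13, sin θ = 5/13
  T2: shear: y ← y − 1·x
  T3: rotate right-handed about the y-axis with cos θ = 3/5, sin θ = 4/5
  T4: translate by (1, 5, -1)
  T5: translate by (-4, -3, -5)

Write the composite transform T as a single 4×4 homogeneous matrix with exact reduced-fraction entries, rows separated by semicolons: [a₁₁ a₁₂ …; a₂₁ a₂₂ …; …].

T = [-56/65 0 -33/65 -3; 12/13 1 -5/13 2; 33/65 0 -56/65 -6; 0 0 0 1]

T1 = [-12/13 0 5/13 0; 0 1 0 0; -5/13 0 -12/13 0; 0 0 0 1]
T2·T1 = [-12/13 0 5/13 0; 12/13 1 -5/13 0; -5/13 0 -12/13 0; 0 0 0 1]
T3·…·T1 = [-56/65 0 -33/65 0; 12/13 1 -5/13 0; 33/65 0 -56/65 0; 0 0 0 1]
T4·…·T1 = [-56/65 0 -33/65 1; 12/13 1 -5/13 5; 33/65 0 -56/65 -1; 0 0 0 1]
T5·…·T1 = [-56/65 0 -33/65 -3; 12/13 1 -5/13 2; 33/65 0 -56/65 -6; 0 0 0 1]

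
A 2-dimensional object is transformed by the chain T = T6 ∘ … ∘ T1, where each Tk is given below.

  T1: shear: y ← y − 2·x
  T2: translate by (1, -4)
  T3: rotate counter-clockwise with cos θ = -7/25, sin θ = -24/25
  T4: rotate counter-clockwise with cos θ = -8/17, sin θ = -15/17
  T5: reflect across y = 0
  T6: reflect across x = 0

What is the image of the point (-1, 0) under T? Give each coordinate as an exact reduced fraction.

T(p) = (-594/425, -608/425)

T1 shear: y ← y − 2·x: (-1, 0) → (-1, 2)
T2 translate by (1, -4): (-1, 2) → (0, -2)
T3 rotate counter-clockwise with cos θ = -7/25, sin θ = -24/25: (0, -2) → (-48/25, 14/25)
T4 rotate counter-clockwise with cos θ = -8/17, sin θ = -15/17: (-48/25, 14/25) → (594/425, 608/425)
T5 reflect across y = 0: (594/425, 608/425) → (594/425, -608/425)
T6 reflect across x = 0: (594/425, -608/425) → (-594/425, -608/425)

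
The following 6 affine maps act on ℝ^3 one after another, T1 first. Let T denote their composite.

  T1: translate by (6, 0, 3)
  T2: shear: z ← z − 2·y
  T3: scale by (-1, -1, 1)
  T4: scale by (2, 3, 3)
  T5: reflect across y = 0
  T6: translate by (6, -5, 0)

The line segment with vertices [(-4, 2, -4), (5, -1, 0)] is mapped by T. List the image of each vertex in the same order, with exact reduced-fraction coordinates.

T1 translate by (6, 0, 3): (-4, 2, -4) → (2, 2, -1); (5, -1, 0) → (11, -1, 3)
T2 shear: z ← z − 2·y: (2, 2, -1) → (2, 2, -5); (11, -1, 3) → (11, -1, 5)
T3 scale by (-1, -1, 1): (2, 2, -5) → (-2, -2, -5); (11, -1, 5) → (-11, 1, 5)
T4 scale by (2, 3, 3): (-2, -2, -5) → (-4, -6, -15); (-11, 1, 5) → (-22, 3, 15)
T5 reflect across y = 0: (-4, -6, -15) → (-4, 6, -15); (-22, 3, 15) → (-22, -3, 15)
T6 translate by (6, -5, 0): (-4, 6, -15) → (2, 1, -15); (-22, -3, 15) → (-16, -8, 15)

image vertices: (2, 1, -15), (-16, -8, 15)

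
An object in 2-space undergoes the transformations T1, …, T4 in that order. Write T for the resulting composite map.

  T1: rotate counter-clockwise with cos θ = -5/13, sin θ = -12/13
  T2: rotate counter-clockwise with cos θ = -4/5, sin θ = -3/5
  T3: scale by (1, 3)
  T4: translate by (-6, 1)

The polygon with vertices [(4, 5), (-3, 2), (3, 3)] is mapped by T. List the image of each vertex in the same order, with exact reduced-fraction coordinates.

image vertices: (-769/65, 581/65), (-36/5, -46/5), (-627/65, 488/65)

T1 rotate counter-clockwise with cos θ = -5/13, sin θ = -12/13: (4, 5) → (40/13, -73/13); (-3, 2) → (3, 2); (3, 3) → (21/13, -51/13)
T2 rotate counter-clockwise with cos θ = -4/5, sin θ = -3/5: (40/13, -73/13) → (-379/65, 172/65); (3, 2) → (-6/5, -17/5); (21/13, -51/13) → (-237/65, 141/65)
T3 scale by (1, 3): (-379/65, 172/65) → (-379/65, 516/65); (-6/5, -17/5) → (-6/5, -51/5); (-237/65, 141/65) → (-237/65, 423/65)
T4 translate by (-6, 1): (-379/65, 516/65) → (-769/65, 581/65); (-6/5, -51/5) → (-36/5, -46/5); (-237/65, 423/65) → (-627/65, 488/65)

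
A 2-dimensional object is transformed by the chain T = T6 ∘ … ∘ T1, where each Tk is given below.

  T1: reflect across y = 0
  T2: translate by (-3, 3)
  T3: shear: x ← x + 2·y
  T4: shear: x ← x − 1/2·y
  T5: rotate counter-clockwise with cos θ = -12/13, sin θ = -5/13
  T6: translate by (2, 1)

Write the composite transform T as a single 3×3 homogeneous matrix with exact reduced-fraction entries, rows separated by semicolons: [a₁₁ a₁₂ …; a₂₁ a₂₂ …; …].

T1 = [1 0 0; 0 -1 0; 0 0 1]
T2·T1 = [1 0 -3; 0 -1 3; 0 0 1]
T3·…·T1 = [1 -2 3; 0 -1 3; 0 0 1]
T4·…·T1 = [1 -3/2 3/2; 0 -1 3; 0 0 1]
T5·…·T1 = [-12/13 1 -3/13; -5/13 3/2 -87/26; 0 0 1]
T6·…·T1 = [-12/13 1 23/13; -5/13 3/2 -61/26; 0 0 1]

T = [-12/13 1 23/13; -5/13 3/2 -61/26; 0 0 1]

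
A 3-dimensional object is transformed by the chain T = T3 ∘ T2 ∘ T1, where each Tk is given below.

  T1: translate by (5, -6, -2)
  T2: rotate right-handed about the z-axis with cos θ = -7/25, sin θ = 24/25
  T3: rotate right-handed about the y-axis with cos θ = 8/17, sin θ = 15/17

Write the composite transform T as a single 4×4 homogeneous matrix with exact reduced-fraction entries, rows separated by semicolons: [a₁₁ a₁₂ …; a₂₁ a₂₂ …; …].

T = [-56/425 -192/425 15/17 122/425; 24/25 -7/25 0 162/25; 21/85 72/85 8/17 -407/85; 0 0 0 1]

T1 = [1 0 0 5; 0 1 0 -6; 0 0 1 -2; 0 0 0 1]
T2·T1 = [-7/25 -24/25 0 109/25; 24/25 -7/25 0 162/25; 0 0 1 -2; 0 0 0 1]
T3·…·T1 = [-56/425 -192/425 15/17 122/425; 24/25 -7/25 0 162/25; 21/85 72/85 8/17 -407/85; 0 0 0 1]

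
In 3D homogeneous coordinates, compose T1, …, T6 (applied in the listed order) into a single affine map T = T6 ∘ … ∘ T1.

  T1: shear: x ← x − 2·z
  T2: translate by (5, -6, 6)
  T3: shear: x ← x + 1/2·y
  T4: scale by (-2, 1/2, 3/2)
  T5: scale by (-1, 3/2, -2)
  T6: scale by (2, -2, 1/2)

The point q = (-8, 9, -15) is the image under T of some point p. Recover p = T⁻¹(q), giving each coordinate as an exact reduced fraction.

p = (4, 0, 4)

T1 = [1 0 -2 0; 0 1 0 0; 0 0 1 0; 0 0 0 1]
T2·T1 = [1 0 -2 5; 0 1 0 -6; 0 0 1 6; 0 0 0 1]
T3·…·T1 = [1 1/2 -2 2; 0 1 0 -6; 0 0 1 6; 0 0 0 1]
T4·…·T1 = [-2 -1 4 -4; 0 1/2 0 -3; 0 0 3/2 9; 0 0 0 1]
T5·…·T1 = [2 1 -4 4; 0 3/4 0 -9/2; 0 0 -3 -18; 0 0 0 1]
T6·…·T1 = [4 2 -8 8; 0 -3/2 0 9; 0 0 -3/2 -9; 0 0 0 1]
det M = 9; M⁻¹ = [1/4 1/3 -4/3 -17; 0 -2/3 0 6; 0 0 -2/3 -6; 0 0 0 1]
M⁻¹ · (-8, 9, -15)ᵀ = (4, 0, 4)ᵀ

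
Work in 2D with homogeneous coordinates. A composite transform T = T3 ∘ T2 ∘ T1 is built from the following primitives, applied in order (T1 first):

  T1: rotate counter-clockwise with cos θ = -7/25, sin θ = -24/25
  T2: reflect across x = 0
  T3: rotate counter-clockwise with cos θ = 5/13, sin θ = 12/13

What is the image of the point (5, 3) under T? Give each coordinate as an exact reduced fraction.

T1 rotate counter-clockwise with cos θ = -7/25, sin θ = -24/25: (5, 3) → (37/25, -141/25)
T2 reflect across x = 0: (37/25, -141/25) → (-37/25, -141/25)
T3 rotate counter-clockwise with cos θ = 5/13, sin θ = 12/13: (-37/25, -141/25) → (1507/325, -1149/325)

T(p) = (1507/325, -1149/325)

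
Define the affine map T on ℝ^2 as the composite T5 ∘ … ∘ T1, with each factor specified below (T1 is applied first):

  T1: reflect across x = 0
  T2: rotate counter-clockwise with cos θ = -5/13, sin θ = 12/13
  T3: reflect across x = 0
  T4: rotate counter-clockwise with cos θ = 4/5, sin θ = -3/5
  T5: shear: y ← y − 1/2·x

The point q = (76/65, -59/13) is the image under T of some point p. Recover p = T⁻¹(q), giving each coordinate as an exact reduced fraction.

T1 = [-1 0 0; 0 1 0; 0 0 1]
T2·T1 = [5/13 -12/13 0; -12/13 -5/13 0; 0 0 1]
T3·…·T1 = [-5/13 12/13 0; -12/13 -5/13 0; 0 0 1]
T4·…·T1 = [-56/65 33/65 0; -33/65 -56/65 0; 0 0 1]
T5·…·T1 = [-56/65 33/65 0; -1/13 -29/26 0; 0 0 1]
det M = 1; M⁻¹ = [-29/26 -33/65 0; 1/13 -56/65 0; 0 0 1]
M⁻¹ · (76/65, -59/13)ᵀ = (1, 4)ᵀ

p = (1, 4)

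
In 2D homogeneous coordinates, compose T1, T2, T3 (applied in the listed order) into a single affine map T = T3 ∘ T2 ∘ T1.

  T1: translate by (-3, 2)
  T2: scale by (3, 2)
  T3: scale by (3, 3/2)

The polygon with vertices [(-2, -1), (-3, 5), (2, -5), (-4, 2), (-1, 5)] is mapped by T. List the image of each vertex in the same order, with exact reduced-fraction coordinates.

T1 translate by (-3, 2): (-2, -1) → (-5, 1); (-3, 5) → (-6, 7); (2, -5) → (-1, -3); (-4, 2) → (-7, 4); (-1, 5) → (-4, 7)
T2 scale by (3, 2): (-5, 1) → (-15, 2); (-6, 7) → (-18, 14); (-1, -3) → (-3, -6); (-7, 4) → (-21, 8); (-4, 7) → (-12, 14)
T3 scale by (3, 3/2): (-15, 2) → (-45, 3); (-18, 14) → (-54, 21); (-3, -6) → (-9, -9); (-21, 8) → (-63, 12); (-12, 14) → (-36, 21)

image vertices: (-45, 3), (-54, 21), (-9, -9), (-63, 12), (-36, 21)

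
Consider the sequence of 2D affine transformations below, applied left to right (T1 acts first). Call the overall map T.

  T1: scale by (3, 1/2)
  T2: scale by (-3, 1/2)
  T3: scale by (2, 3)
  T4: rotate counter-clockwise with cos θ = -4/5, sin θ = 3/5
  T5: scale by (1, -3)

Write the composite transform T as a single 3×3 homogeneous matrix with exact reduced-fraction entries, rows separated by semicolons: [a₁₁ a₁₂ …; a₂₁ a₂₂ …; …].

T1 = [3 0 0; 0 1/2 0; 0 0 1]
T2·T1 = [-9 0 0; 0 1/4 0; 0 0 1]
T3·…·T1 = [-18 0 0; 0 3/4 0; 0 0 1]
T4·…·T1 = [72/5 -9/20 0; -54/5 -3/5 0; 0 0 1]
T5·…·T1 = [72/5 -9/20 0; 162/5 9/5 0; 0 0 1]

T = [72/5 -9/20 0; 162/5 9/5 0; 0 0 1]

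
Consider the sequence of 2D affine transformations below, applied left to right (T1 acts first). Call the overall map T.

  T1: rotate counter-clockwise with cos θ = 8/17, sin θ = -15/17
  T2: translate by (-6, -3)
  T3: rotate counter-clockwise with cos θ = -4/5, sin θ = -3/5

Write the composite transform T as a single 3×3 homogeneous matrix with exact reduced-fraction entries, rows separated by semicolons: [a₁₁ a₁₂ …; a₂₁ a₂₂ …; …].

T = [-77/85 -36/85 3; 36/85 -77/85 6; 0 0 1]

T1 = [8/17 15/17 0; -15/17 8/17 0; 0 0 1]
T2·T1 = [8/17 15/17 -6; -15/17 8/17 -3; 0 0 1]
T3·…·T1 = [-77/85 -36/85 3; 36/85 -77/85 6; 0 0 1]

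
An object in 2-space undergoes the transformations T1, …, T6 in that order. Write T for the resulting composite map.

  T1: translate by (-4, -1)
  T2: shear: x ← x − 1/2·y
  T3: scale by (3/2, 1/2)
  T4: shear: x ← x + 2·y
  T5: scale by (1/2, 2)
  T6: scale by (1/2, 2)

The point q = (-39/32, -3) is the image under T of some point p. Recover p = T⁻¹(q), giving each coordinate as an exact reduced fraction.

p = (1, -1/2)

T1 = [1 0 -4; 0 1 -1; 0 0 1]
T2·T1 = [1 -1/2 -7/2; 0 1 -1; 0 0 1]
T3·…·T1 = [3/2 -3/4 -21/4; 0 1/2 -1/2; 0 0 1]
T4·…·T1 = [3/2 1/4 -25/4; 0 1/2 -1/2; 0 0 1]
T5·…·T1 = [3/4 1/8 -25/8; 0 1 -1; 0 0 1]
T6·…·T1 = [3/8 1/16 -25/16; 0 2 -2; 0 0 1]
det M = 3/4; M⁻¹ = [8/3 -1/12 4; 0 1/2 1; 0 0 1]
M⁻¹ · (-39/32, -3)ᵀ = (1, -1/2)ᵀ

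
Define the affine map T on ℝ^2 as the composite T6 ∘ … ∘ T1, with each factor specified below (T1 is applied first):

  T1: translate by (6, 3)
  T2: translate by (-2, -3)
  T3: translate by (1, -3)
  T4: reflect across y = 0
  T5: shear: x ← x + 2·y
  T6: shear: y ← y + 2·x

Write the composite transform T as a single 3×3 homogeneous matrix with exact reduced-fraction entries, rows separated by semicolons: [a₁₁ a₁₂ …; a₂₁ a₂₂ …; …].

T1 = [1 0 6; 0 1 3; 0 0 1]
T2·T1 = [1 0 4; 0 1 0; 0 0 1]
T3·…·T1 = [1 0 5; 0 1 -3; 0 0 1]
T4·…·T1 = [1 0 5; 0 -1 3; 0 0 1]
T5·…·T1 = [1 -2 11; 0 -1 3; 0 0 1]
T6·…·T1 = [1 -2 11; 2 -5 25; 0 0 1]

T = [1 -2 11; 2 -5 25; 0 0 1]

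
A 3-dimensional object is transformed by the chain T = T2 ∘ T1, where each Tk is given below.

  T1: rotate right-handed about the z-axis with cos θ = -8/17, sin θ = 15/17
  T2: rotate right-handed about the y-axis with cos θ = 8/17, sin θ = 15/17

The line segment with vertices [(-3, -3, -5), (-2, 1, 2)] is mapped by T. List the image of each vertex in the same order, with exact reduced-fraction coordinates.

image vertices: (-723/289, -21/17, -1715/289), (518/289, -38/17, 257/289)

T1 rotate right-handed about the z-axis with cos θ = -8/17, sin θ = 15/17: (-3, -3, -5) → (69/17, -21/17, -5); (-2, 1, 2) → (1/17, -38/17, 2)
T2 rotate right-handed about the y-axis with cos θ = 8/17, sin θ = 15/17: (69/17, -21/17, -5) → (-723/289, -21/17, -1715/289); (1/17, -38/17, 2) → (518/289, -38/17, 257/289)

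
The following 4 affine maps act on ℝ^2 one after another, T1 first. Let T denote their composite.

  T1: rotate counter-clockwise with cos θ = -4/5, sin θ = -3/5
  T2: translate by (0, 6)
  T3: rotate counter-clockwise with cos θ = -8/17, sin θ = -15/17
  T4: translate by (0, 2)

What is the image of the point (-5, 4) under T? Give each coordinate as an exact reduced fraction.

T1 rotate counter-clockwise with cos θ = -4/5, sin θ = -3/5: (-5, 4) → (32/5, -1/5)
T2 translate by (0, 6): (32/5, -1/5) → (32/5, 29/5)
T3 rotate counter-clockwise with cos θ = -8/17, sin θ = -15/17: (32/5, 29/5) → (179/85, -712/85)
T4 translate by (0, 2): (179/85, -712/85) → (179/85, -542/85)

T(p) = (179/85, -542/85)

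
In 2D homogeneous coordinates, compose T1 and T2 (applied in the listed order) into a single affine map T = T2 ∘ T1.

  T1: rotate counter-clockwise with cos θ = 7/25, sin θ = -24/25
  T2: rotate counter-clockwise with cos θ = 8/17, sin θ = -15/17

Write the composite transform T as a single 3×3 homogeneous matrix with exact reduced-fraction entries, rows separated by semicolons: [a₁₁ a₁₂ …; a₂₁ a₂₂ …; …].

T1 = [7/25 24/25 0; -24/25 7/25 0; 0 0 1]
T2·T1 = [-304/425 297/425 0; -297/425 -304/425 0; 0 0 1]

T = [-304/425 297/425 0; -297/425 -304/425 0; 0 0 1]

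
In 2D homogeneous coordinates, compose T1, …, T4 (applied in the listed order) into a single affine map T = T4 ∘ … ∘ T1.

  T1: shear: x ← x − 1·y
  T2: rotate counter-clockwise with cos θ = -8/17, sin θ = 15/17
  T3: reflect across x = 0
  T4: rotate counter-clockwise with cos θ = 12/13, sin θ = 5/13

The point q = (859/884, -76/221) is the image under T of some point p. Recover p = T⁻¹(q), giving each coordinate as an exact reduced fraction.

p = (3/4, 1)

T1 = [1 -1 0; 0 1 0; 0 0 1]
T2·T1 = [-8/17 -7/17 0; 15/17 -23/17 0; 0 0 1]
T3·…·T1 = [8/17 7/17 0; 15/17 -23/17 0; 0 0 1]
T4·…·T1 = [21/221 199/221 0; 220/221 -241/221 0; 0 0 1]
det M = -1; M⁻¹ = [241/221 199/221 0; 220/221 -21/221 0; 0 0 1]
M⁻¹ · (859/884, -76/221)ᵀ = (3/4, 1)ᵀ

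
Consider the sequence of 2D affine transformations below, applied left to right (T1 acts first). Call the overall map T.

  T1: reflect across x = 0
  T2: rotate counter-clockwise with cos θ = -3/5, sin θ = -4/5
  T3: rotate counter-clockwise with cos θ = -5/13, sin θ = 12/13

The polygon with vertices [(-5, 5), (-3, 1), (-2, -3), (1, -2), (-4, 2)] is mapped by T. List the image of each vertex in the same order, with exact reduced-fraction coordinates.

image vertices: (79/13, 47/13), (41/13, 3/13), (6/5, -17/5), (-19/13, -22/13), (284/65, 62/65)

T1 reflect across x = 0: (-5, 5) → (5, 5); (-3, 1) → (3, 1); (-2, -3) → (2, -3); (1, -2) → (-1, -2); (-4, 2) → (4, 2)
T2 rotate counter-clockwise with cos θ = -3/5, sin θ = -4/5: (5, 5) → (1, -7); (3, 1) → (-1, -3); (2, -3) → (-18/5, 1/5); (-1, -2) → (-1, 2); (4, 2) → (-4/5, -22/5)
T3 rotate counter-clockwise with cos θ = -5/13, sin θ = 12/13: (1, -7) → (79/13, 47/13); (-1, -3) → (41/13, 3/13); (-18/5, 1/5) → (6/5, -17/5); (-1, 2) → (-19/13, -22/13); (-4/5, -22/5) → (284/65, 62/65)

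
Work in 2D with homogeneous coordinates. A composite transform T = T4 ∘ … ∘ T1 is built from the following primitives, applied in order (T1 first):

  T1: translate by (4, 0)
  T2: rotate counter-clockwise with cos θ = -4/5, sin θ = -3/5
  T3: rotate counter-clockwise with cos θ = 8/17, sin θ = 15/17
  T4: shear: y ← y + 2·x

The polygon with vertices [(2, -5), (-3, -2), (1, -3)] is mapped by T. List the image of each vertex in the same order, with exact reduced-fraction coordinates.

image vertices: (-342/85, -1253/85), (-31/17, -84/17), (-11/5, -49/5)

T1 translate by (4, 0): (2, -5) → (6, -5); (-3, -2) → (1, -2); (1, -3) → (5, -3)
T2 rotate counter-clockwise with cos θ = -4/5, sin θ = -3/5: (6, -5) → (-39/5, 2/5); (1, -2) → (-2, 1); (5, -3) → (-29/5, -3/5)
T3 rotate counter-clockwise with cos θ = 8/17, sin θ = 15/17: (-39/5, 2/5) → (-342/85, -569/85); (-2, 1) → (-31/17, -22/17); (-29/5, -3/5) → (-11/5, -27/5)
T4 shear: y ← y + 2·x: (-342/85, -569/85) → (-342/85, -1253/85); (-31/17, -22/17) → (-31/17, -84/17); (-11/5, -27/5) → (-11/5, -49/5)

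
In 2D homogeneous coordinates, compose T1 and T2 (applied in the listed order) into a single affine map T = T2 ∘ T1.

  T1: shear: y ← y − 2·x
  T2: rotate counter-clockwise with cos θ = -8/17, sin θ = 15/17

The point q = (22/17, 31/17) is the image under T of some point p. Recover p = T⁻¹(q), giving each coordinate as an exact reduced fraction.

T1 = [1 0 0; -2 1 0; 0 0 1]
T2·T1 = [22/17 -15/17 0; 31/17 -8/17 0; 0 0 1]
det M = 1; M⁻¹ = [-8/17 15/17 0; -31/17 22/17 0; 0 0 1]
M⁻¹ · (22/17, 31/17)ᵀ = (1, 0)ᵀ

p = (1, 0)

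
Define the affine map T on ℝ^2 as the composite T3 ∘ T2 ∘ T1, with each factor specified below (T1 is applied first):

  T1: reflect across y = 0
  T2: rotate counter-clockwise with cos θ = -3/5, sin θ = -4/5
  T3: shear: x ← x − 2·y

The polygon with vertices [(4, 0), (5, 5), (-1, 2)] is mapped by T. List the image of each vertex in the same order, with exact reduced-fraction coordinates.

image vertices: (4, -16/5), (-5, -1), (-5, 2)

T1 reflect across y = 0: (4, 0) → (4, 0); (5, 5) → (5, -5); (-1, 2) → (-1, -2)
T2 rotate counter-clockwise with cos θ = -3/5, sin θ = -4/5: (4, 0) → (-12/5, -16/5); (5, -5) → (-7, -1); (-1, -2) → (-1, 2)
T3 shear: x ← x − 2·y: (-12/5, -16/5) → (4, -16/5); (-7, -1) → (-5, -1); (-1, 2) → (-5, 2)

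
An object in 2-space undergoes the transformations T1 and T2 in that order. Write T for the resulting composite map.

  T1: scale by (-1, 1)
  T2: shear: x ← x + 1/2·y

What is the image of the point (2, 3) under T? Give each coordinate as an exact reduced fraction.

T(p) = (-1/2, 3)

T1 scale by (-1, 1): (2, 3) → (-2, 3)
T2 shear: x ← x + 1/2·y: (-2, 3) → (-1/2, 3)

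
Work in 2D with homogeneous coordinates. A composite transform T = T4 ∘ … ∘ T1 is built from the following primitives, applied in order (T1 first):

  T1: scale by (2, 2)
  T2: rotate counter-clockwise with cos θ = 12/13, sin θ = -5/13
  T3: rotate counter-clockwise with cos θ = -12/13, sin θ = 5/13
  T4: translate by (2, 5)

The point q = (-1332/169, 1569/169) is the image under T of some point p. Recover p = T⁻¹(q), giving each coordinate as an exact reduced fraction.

p = (5, 2)

T1 = [2 0 0; 0 2 0; 0 0 1]
T2·T1 = [24/13 10/13 0; -10/13 24/13 0; 0 0 1]
T3·…·T1 = [-238/169 -240/169 0; 240/169 -238/169 0; 0 0 1]
T4·…·T1 = [-238/169 -240/169 2; 240/169 -238/169 5; 0 0 1]
det M = 4; M⁻¹ = [-119/338 60/169 -181/169; -60/169 -119/338 835/338; 0 0 1]
M⁻¹ · (-1332/169, 1569/169)ᵀ = (5, 2)ᵀ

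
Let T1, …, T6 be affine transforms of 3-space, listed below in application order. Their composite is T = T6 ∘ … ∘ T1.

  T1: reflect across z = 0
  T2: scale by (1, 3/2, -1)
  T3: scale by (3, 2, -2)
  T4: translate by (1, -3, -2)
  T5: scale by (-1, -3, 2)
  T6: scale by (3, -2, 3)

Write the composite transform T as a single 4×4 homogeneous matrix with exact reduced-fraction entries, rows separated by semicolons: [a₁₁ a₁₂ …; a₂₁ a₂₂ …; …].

T = [-9 0 0 -3; 0 18 0 -18; 0 0 -12 -12; 0 0 0 1]

T1 = [1 0 0 0; 0 1 0 0; 0 0 -1 0; 0 0 0 1]
T2·T1 = [1 0 0 0; 0 3/2 0 0; 0 0 1 0; 0 0 0 1]
T3·…·T1 = [3 0 0 0; 0 3 0 0; 0 0 -2 0; 0 0 0 1]
T4·…·T1 = [3 0 0 1; 0 3 0 -3; 0 0 -2 -2; 0 0 0 1]
T5·…·T1 = [-3 0 0 -1; 0 -9 0 9; 0 0 -4 -4; 0 0 0 1]
T6·…·T1 = [-9 0 0 -3; 0 18 0 -18; 0 0 -12 -12; 0 0 0 1]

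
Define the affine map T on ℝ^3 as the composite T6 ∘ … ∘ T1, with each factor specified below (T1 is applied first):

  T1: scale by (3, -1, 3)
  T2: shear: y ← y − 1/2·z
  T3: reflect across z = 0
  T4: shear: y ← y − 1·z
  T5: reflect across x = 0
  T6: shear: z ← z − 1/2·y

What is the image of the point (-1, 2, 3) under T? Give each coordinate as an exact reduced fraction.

T1 scale by (3, -1, 3): (-1, 2, 3) → (-3, -2, 9)
T2 shear: y ← y − 1/2·z: (-3, -2, 9) → (-3, -13/2, 9)
T3 reflect across z = 0: (-3, -13/2, 9) → (-3, -13/2, -9)
T4 shear: y ← y − 1·z: (-3, -13/2, -9) → (-3, 5/2, -9)
T5 reflect across x = 0: (-3, 5/2, -9) → (3, 5/2, -9)
T6 shear: z ← z − 1/2·y: (3, 5/2, -9) → (3, 5/2, -41/4)

T(p) = (3, 5/2, -41/4)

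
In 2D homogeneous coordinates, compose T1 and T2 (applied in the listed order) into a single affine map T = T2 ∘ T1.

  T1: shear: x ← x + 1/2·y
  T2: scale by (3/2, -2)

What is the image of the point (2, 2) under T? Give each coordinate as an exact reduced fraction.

T(p) = (9/2, -4)

T1 shear: x ← x + 1/2·y: (2, 2) → (3, 2)
T2 scale by (3/2, -2): (3, 2) → (9/2, -4)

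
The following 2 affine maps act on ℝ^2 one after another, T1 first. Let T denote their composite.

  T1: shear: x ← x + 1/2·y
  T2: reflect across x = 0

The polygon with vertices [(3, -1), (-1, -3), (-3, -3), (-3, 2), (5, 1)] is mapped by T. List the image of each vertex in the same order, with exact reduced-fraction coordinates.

T1 shear: x ← x + 1/2·y: (3, -1) → (5/2, -1); (-1, -3) → (-5/2, -3); (-3, -3) → (-9/2, -3); (-3, 2) → (-2, 2); (5, 1) → (11/2, 1)
T2 reflect across x = 0: (5/2, -1) → (-5/2, -1); (-5/2, -3) → (5/2, -3); (-9/2, -3) → (9/2, -3); (-2, 2) → (2, 2); (11/2, 1) → (-11/2, 1)

image vertices: (-5/2, -1), (5/2, -3), (9/2, -3), (2, 2), (-11/2, 1)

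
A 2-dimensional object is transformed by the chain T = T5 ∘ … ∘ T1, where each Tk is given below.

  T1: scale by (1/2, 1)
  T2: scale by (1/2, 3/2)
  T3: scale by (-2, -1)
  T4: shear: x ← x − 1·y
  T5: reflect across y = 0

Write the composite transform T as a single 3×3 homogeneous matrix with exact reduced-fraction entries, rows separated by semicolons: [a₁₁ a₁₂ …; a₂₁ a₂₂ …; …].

T1 = [1/2 0 0; 0 1 0; 0 0 1]
T2·T1 = [1/4 0 0; 0 3/2 0; 0 0 1]
T3·…·T1 = [-1/2 0 0; 0 -3/2 0; 0 0 1]
T4·…·T1 = [-1/2 3/2 0; 0 -3/2 0; 0 0 1]
T5·…·T1 = [-1/2 3/2 0; 0 3/2 0; 0 0 1]

T = [-1/2 3/2 0; 0 3/2 0; 0 0 1]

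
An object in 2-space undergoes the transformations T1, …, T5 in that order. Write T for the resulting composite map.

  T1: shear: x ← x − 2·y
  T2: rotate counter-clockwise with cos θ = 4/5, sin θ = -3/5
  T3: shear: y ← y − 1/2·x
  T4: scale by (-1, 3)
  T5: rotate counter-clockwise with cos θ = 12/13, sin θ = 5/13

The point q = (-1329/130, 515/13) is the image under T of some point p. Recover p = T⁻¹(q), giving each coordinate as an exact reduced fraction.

T1 = [1 -2 0; 0 1 0; 0 0 1]
T2·T1 = [4/5 -1 0; -3/5 2 0; 0 0 1]
T3·…·T1 = [4/5 -1 0; -1 5/2 0; 0 0 1]
T4·…·T1 = [-4/5 1 0; -3 15/2 0; 0 0 1]
T5·…·T1 = [27/65 -51/26 0; -40/13 95/13 0; 0 0 1]
det M = -3; M⁻¹ = [-95/39 -17/26 0; -40/39 -9/65 0; 0 0 1]
M⁻¹ · (-1329/130, 515/13)ᵀ = (-1, 5)ᵀ

p = (-1, 5)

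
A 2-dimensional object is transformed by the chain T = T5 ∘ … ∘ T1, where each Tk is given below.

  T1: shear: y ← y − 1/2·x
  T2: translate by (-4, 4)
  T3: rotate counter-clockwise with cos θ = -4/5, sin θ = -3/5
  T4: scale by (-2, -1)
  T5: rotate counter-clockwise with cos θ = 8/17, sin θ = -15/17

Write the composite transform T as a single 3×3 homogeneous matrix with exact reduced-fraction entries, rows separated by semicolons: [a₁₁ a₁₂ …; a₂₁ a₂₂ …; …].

T1 = [1 0 0; -1/2 1 0; 0 0 1]
T2·T1 = [1 0 -4; -1/2 1 4; 0 0 1]
T3·…·T1 = [-11/10 3/5 28/5; -1/5 -4/5 -4/5; 0 0 1]
T4·…·T1 = [11/5 -6/5 -56/5; 1/5 4/5 4/5; 0 0 1]
T5·…·T1 = [103/85 12/85 -388/85; -157/85 122/85 872/85; 0 0 1]

T = [103/85 12/85 -388/85; -157/85 122/85 872/85; 0 0 1]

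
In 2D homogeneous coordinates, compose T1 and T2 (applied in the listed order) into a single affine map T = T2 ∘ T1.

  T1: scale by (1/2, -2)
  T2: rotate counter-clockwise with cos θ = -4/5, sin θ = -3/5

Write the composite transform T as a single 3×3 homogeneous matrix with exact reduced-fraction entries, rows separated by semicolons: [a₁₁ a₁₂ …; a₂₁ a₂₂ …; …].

T1 = [1/2 0 0; 0 -2 0; 0 0 1]
T2·T1 = [-2/5 -6/5 0; -3/10 8/5 0; 0 0 1]

T = [-2/5 -6/5 0; -3/10 8/5 0; 0 0 1]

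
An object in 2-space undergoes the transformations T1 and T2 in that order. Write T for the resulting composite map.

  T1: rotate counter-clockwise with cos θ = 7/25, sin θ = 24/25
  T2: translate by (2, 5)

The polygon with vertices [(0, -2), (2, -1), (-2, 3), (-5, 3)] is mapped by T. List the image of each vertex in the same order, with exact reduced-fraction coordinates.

image vertices: (98/25, 111/25), (88/25, 166/25), (-36/25, 98/25), (-57/25, 26/25)

T1 rotate counter-clockwise with cos θ = 7/25, sin θ = 24/25: (0, -2) → (48/25, -14/25); (2, -1) → (38/25, 41/25); (-2, 3) → (-86/25, -27/25); (-5, 3) → (-107/25, -99/25)
T2 translate by (2, 5): (48/25, -14/25) → (98/25, 111/25); (38/25, 41/25) → (88/25, 166/25); (-86/25, -27/25) → (-36/25, 98/25); (-107/25, -99/25) → (-57/25, 26/25)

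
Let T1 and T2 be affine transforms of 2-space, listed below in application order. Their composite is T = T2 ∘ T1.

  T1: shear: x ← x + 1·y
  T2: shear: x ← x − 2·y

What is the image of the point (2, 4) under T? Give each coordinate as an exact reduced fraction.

T1 shear: x ← x + 1·y: (2, 4) → (6, 4)
T2 shear: x ← x − 2·y: (6, 4) → (-2, 4)

T(p) = (-2, 4)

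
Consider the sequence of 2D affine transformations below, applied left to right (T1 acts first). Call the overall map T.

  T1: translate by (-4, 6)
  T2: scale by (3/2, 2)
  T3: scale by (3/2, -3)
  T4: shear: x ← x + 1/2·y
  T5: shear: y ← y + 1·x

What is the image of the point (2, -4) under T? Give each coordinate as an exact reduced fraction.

T(p) = (-21/2, -45/2)

T1 translate by (-4, 6): (2, -4) → (-2, 2)
T2 scale by (3/2, 2): (-2, 2) → (-3, 4)
T3 scale by (3/2, -3): (-3, 4) → (-9/2, -12)
T4 shear: x ← x + 1/2·y: (-9/2, -12) → (-21/2, -12)
T5 shear: y ← y + 1·x: (-21/2, -12) → (-21/2, -45/2)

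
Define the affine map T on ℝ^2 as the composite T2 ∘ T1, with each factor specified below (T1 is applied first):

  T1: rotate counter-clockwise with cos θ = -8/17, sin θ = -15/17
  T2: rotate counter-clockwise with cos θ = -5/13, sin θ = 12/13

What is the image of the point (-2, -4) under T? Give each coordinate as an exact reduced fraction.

T(p) = (-524/221, -838/221)

T1 rotate counter-clockwise with cos θ = -8/17, sin θ = -15/17: (-2, -4) → (-44/17, 62/17)
T2 rotate counter-clockwise with cos θ = -5/13, sin θ = 12/13: (-44/17, 62/17) → (-524/221, -838/221)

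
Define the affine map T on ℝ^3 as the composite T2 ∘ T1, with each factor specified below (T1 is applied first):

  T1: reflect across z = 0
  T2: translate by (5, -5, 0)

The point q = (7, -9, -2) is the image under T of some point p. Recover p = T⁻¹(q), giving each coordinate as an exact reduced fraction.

T1 = [1 0 0 0; 0 1 0 0; 0 0 -1 0; 0 0 0 1]
T2·T1 = [1 0 0 5; 0 1 0 -5; 0 0 -1 0; 0 0 0 1]
det M = -1; M⁻¹ = [1 0 0 -5; 0 1 0 5; 0 0 -1 0; 0 0 0 1]
M⁻¹ · (7, -9, -2)ᵀ = (2, -4, 2)ᵀ

p = (2, -4, 2)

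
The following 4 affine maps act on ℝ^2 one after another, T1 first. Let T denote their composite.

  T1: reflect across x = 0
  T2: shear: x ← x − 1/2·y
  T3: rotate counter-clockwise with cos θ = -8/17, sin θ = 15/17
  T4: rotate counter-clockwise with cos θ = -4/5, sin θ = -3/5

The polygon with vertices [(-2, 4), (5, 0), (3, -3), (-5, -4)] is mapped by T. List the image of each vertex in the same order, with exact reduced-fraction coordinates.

image vertices: (144/85, 308/85), (-77/17, 36/17), (-447/170, -177/85), (79/17, -112/17)

T1 reflect across x = 0: (-2, 4) → (2, 4); (5, 0) → (-5, 0); (3, -3) → (-3, -3); (-5, -4) → (5, -4)
T2 shear: x ← x − 1/2·y: (2, 4) → (0, 4); (-5, 0) → (-5, 0); (-3, -3) → (-3/2, -3); (5, -4) → (7, -4)
T3 rotate counter-clockwise with cos θ = -8/17, sin θ = 15/17: (0, 4) → (-60/17, -32/17); (-5, 0) → (40/17, -75/17); (-3/2, -3) → (57/17, 3/34); (7, -4) → (4/17, 137/17)
T4 rotate counter-clockwise with cos θ = -4/5, sin θ = -3/5: (-60/17, -32/17) → (144/85, 308/85); (40/17, -75/17) → (-77/17, 36/17); (57/17, 3/34) → (-447/170, -177/85); (4/17, 137/17) → (79/17, -112/17)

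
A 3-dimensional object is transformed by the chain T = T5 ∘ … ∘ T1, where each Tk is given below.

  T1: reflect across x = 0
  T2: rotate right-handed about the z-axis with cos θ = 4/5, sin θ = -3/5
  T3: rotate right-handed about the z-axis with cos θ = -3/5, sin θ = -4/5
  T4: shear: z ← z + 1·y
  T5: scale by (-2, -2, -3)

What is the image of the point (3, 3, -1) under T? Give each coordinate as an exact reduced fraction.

T(p) = (-186/25, 102/25, 228/25)

T1 reflect across x = 0: (3, 3, -1) → (-3, 3, -1)
T2 rotate right-handed about the z-axis with cos θ = 4/5, sin θ = -3/5: (-3, 3, -1) → (-3/5, 21/5, -1)
T3 rotate right-handed about the z-axis with cos θ = -3/5, sin θ = -4/5: (-3/5, 21/5, -1) → (93/25, -51/25, -1)
T4 shear: z ← z + 1·y: (93/25, -51/25, -1) → (93/25, -51/25, -76/25)
T5 scale by (-2, -2, -3): (93/25, -51/25, -76/25) → (-186/25, 102/25, 228/25)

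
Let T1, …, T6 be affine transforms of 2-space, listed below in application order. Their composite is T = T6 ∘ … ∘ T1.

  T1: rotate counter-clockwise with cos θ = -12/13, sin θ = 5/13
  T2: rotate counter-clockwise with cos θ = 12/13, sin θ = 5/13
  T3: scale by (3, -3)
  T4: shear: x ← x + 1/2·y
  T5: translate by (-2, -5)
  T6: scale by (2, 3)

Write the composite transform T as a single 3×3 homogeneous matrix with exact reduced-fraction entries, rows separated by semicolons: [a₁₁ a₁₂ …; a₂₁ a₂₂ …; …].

T = [-6 3 -4; 0 9 -15; 0 0 1]

T1 = [-12/13 -5/13 0; 5/13 -12/13 0; 0 0 1]
T2·T1 = [-1 0 0; 0 -1 0; 0 0 1]
T3·…·T1 = [-3 0 0; 0 3 0; 0 0 1]
T4·…·T1 = [-3 3/2 0; 0 3 0; 0 0 1]
T5·…·T1 = [-3 3/2 -2; 0 3 -5; 0 0 1]
T6·…·T1 = [-6 3 -4; 0 9 -15; 0 0 1]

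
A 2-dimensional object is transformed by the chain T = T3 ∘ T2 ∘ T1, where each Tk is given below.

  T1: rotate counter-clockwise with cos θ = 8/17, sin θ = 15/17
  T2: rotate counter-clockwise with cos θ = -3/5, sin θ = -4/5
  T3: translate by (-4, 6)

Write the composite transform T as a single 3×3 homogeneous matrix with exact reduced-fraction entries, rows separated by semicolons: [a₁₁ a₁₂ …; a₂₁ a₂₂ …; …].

T = [36/85 77/85 -4; -77/85 36/85 6; 0 0 1]

T1 = [8/17 -15/17 0; 15/17 8/17 0; 0 0 1]
T2·T1 = [36/85 77/85 0; -77/85 36/85 0; 0 0 1]
T3·…·T1 = [36/85 77/85 -4; -77/85 36/85 6; 0 0 1]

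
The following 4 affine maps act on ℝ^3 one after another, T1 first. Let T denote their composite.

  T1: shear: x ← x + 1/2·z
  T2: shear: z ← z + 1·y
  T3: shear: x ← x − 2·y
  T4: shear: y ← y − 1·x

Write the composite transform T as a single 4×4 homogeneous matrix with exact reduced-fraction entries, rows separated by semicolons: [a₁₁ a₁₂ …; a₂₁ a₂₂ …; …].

T = [1 -2 1/2 0; -1 3 -1/2 0; 0 1 1 0; 0 0 0 1]

T1 = [1 0 1/2 0; 0 1 0 0; 0 0 1 0; 0 0 0 1]
T2·T1 = [1 0 1/2 0; 0 1 0 0; 0 1 1 0; 0 0 0 1]
T3·…·T1 = [1 -2 1/2 0; 0 1 0 0; 0 1 1 0; 0 0 0 1]
T4·…·T1 = [1 -2 1/2 0; -1 3 -1/2 0; 0 1 1 0; 0 0 0 1]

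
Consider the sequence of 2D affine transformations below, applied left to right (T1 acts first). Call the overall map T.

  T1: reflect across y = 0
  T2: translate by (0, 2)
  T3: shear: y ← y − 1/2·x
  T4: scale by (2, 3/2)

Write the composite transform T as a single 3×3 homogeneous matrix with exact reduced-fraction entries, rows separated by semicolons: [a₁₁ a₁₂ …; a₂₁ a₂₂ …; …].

T = [2 0 0; -3/4 -3/2 3; 0 0 1]

T1 = [1 0 0; 0 -1 0; 0 0 1]
T2·T1 = [1 0 0; 0 -1 2; 0 0 1]
T3·…·T1 = [1 0 0; -1/2 -1 2; 0 0 1]
T4·…·T1 = [2 0 0; -3/4 -3/2 3; 0 0 1]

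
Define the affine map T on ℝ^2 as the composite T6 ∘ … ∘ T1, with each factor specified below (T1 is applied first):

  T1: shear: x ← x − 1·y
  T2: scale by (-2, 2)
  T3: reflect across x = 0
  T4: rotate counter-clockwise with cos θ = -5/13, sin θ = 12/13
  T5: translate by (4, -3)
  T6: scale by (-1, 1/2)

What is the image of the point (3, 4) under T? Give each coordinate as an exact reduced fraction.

T1 shear: x ← x − 1·y: (3, 4) → (-1, 4)
T2 scale by (-2, 2): (-1, 4) → (2, 8)
T3 reflect across x = 0: (2, 8) → (-2, 8)
T4 rotate counter-clockwise with cos θ = -5/13, sin θ = 12/13: (-2, 8) → (-86/13, -64/13)
T5 translate by (4, -3): (-86/13, -64/13) → (-34/13, -103/13)
T6 scale by (-1, 1/2): (-34/13, -103/13) → (34/13, -103/26)

T(p) = (34/13, -103/26)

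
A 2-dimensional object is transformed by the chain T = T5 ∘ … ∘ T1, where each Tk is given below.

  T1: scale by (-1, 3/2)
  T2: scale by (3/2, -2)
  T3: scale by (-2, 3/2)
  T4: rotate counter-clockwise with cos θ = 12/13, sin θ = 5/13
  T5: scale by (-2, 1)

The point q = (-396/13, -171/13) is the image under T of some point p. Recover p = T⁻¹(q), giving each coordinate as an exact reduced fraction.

p = (3, 4)

T1 = [-1 0 0; 0 3/2 0; 0 0 1]
T2·T1 = [-3/2 0 0; 0 -3 0; 0 0 1]
T3·…·T1 = [3 0 0; 0 -9/2 0; 0 0 1]
T4·…·T1 = [36/13 45/26 0; 15/13 -54/13 0; 0 0 1]
T5·…·T1 = [-72/13 -45/13 0; 15/13 -54/13 0; 0 0 1]
det M = 27; M⁻¹ = [-2/13 5/39 0; -5/117 -8/39 0; 0 0 1]
M⁻¹ · (-396/13, -171/13)ᵀ = (3, 4)ᵀ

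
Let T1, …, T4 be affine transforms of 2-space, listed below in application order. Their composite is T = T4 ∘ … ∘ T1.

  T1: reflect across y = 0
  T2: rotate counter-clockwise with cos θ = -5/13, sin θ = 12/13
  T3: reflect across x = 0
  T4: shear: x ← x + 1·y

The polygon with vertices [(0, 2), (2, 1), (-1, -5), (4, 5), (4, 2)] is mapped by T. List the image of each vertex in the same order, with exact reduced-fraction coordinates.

T1 reflect across y = 0: (0, 2) → (0, -2); (2, 1) → (2, -1); (-1, -5) → (-1, 5); (4, 5) → (4, -5); (4, 2) → (4, -2)
T2 rotate counter-clockwise with cos θ = -5/13, sin θ = 12/13: (0, -2) → (24/13, 10/13); (2, -1) → (2/13, 29/13); (-1, 5) → (-55/13, -37/13); (4, -5) → (40/13, 73/13); (4, -2) → (4/13, 58/13)
T3 reflect across x = 0: (24/13, 10/13) → (-24/13, 10/13); (2/13, 29/13) → (-2/13, 29/13); (-55/13, -37/13) → (55/13, -37/13); (40/13, 73/13) → (-40/13, 73/13); (4/13, 58/13) → (-4/13, 58/13)
T4 shear: x ← x + 1·y: (-24/13, 10/13) → (-14/13, 10/13); (-2/13, 29/13) → (27/13, 29/13); (55/13, -37/13) → (18/13, -37/13); (-40/13, 73/13) → (33/13, 73/13); (-4/13, 58/13) → (54/13, 58/13)

image vertices: (-14/13, 10/13), (27/13, 29/13), (18/13, -37/13), (33/13, 73/13), (54/13, 58/13)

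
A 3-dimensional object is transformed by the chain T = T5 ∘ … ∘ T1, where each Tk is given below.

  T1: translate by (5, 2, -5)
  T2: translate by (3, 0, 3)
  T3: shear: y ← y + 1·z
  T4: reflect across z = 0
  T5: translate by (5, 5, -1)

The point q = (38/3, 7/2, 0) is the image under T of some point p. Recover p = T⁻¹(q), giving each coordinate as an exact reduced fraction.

T1 = [1 0 0 5; 0 1 0 2; 0 0 1 -5; 0 0 0 1]
T2·T1 = [1 0 0 8; 0 1 0 2; 0 0 1 -2; 0 0 0 1]
T3·…·T1 = [1 0 0 8; 0 1 1 0; 0 0 1 -2; 0 0 0 1]
T4·…·T1 = [1 0 0 8; 0 1 1 0; 0 0 -1 2; 0 0 0 1]
T5·…·T1 = [1 0 0 13; 0 1 1 5; 0 0 -1 1; 0 0 0 1]
det M = -1; M⁻¹ = [1 0 0 -13; 0 1 1 -6; 0 0 -1 1; 0 0 0 1]
M⁻¹ · (38/3, 7/2, 0)ᵀ = (-1/3, -5/2, 1)ᵀ

p = (-1/3, -5/2, 1)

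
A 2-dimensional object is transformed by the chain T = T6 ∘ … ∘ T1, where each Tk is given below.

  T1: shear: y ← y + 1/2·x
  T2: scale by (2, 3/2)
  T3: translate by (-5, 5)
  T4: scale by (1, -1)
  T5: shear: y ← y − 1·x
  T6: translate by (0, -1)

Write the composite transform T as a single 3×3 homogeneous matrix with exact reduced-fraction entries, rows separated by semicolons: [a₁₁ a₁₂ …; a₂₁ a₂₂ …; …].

T1 = [1 0 0; 1/2 1 0; 0 0 1]
T2·T1 = [2 0 0; 3/4 3/2 0; 0 0 1]
T3·…·T1 = [2 0 -5; 3/4 3/2 5; 0 0 1]
T4·…·T1 = [2 0 -5; -3/4 -3/2 -5; 0 0 1]
T5·…·T1 = [2 0 -5; -11/4 -3/2 0; 0 0 1]
T6·…·T1 = [2 0 -5; -11/4 -3/2 -1; 0 0 1]

T = [2 0 -5; -11/4 -3/2 -1; 0 0 1]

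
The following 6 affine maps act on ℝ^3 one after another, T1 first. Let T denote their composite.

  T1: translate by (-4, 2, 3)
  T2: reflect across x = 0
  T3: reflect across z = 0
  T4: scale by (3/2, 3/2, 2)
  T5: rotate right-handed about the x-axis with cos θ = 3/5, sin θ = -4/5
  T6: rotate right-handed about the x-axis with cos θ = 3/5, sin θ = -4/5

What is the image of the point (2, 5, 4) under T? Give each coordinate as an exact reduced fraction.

T(p) = (3, -819/50, -154/25)

T1 translate by (-4, 2, 3): (2, 5, 4) → (-2, 7, 7)
T2 reflect across x = 0: (-2, 7, 7) → (2, 7, 7)
T3 reflect across z = 0: (2, 7, 7) → (2, 7, -7)
T4 scale by (3/2, 3/2, 2): (2, 7, -7) → (3, 21/2, -14)
T5 rotate right-handed about the x-axis with cos θ = 3/5, sin θ = -4/5: (3, 21/2, -14) → (3, -49/10, -84/5)
T6 rotate right-handed about the x-axis with cos θ = 3/5, sin θ = -4/5: (3, -49/10, -84/5) → (3, -819/50, -154/25)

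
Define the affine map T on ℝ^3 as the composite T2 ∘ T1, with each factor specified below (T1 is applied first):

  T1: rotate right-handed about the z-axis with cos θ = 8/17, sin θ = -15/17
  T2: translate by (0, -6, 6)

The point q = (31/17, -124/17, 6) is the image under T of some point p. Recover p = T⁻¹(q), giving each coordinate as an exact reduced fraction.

p = (2, 1, 0)

T1 = [8/17 15/17 0 0; -15/17 8/17 0 0; 0 0 1 0; 0 0 0 1]
T2·T1 = [8/17 15/17 0 0; -15/17 8/17 0 -6; 0 0 1 6; 0 0 0 1]
det M = 1; M⁻¹ = [8/17 -15/17 0 -90/17; 15/17 8/17 0 48/17; 0 0 1 -6; 0 0 0 1]
M⁻¹ · (31/17, -124/17, 6)ᵀ = (2, 1, 0)ᵀ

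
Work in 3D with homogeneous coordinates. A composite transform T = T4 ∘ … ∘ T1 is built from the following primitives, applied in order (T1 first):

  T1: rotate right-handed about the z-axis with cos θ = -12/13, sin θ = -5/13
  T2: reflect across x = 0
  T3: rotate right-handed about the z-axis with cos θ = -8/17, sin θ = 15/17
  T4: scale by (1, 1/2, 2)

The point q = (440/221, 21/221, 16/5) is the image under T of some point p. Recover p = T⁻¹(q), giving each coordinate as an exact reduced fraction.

T1 = [-12/13 5/13 0 0; -5/13 -12/13 0 0; 0 0 1 0; 0 0 0 1]
T2·T1 = [12/13 -5/13 0 0; -5/13 -12/13 0 0; 0 0 1 0; 0 0 0 1]
T3·…·T1 = [-21/221 220/221 0 0; 220/221 21/221 0 0; 0 0 1 0; 0 0 0 1]
T4·…·T1 = [-21/221 220/221 0 0; 110/221 21/442 0 0; 0 0 2 0; 0 0 0 1]
det M = -1; M⁻¹ = [-21/221 440/221 0 0; 220/221 42/221 0 0; 0 0 1/2 0; 0 0 0 1]
M⁻¹ · (440/221, 21/221, 16/5)ᵀ = (0, 2, 8/5)ᵀ

p = (0, 2, 8/5)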